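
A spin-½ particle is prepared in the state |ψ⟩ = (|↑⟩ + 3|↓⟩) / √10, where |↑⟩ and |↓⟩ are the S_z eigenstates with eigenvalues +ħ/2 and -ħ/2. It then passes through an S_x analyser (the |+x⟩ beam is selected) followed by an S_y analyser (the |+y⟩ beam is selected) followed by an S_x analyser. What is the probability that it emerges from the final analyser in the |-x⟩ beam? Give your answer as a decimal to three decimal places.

First analyser (S_x): P(|+x⟩) = |⟨+x|ψ⟩|² = 16/20.
After stage 1 the state is |+x⟩; P(|+y⟩) = |⟨+y|+x⟩|² = 1/2.
After stage 2 the state is |+y⟩; P(|-x⟩) = |⟨-x|+y⟩|² = 1/2.
Joint probability = 16/20 × 1/2 × 1/2 = 0.200.

0.200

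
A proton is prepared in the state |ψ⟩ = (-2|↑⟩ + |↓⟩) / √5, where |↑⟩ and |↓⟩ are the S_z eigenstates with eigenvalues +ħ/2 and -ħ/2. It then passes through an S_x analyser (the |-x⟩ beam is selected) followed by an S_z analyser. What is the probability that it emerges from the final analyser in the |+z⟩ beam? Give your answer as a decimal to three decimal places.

0.450

First analyser (S_x): P(|-x⟩) = |⟨-x|ψ⟩|² = 9/10.
After stage 1 the state is |-x⟩; P(|+z⟩) = |⟨+z|-x⟩|² = 1/2.
Joint probability = 9/10 × 1/2 = 0.450.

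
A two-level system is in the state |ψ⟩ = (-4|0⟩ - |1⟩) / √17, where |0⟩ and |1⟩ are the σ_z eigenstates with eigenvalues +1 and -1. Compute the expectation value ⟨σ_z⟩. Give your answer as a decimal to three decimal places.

0.882

⟨σ_z⟩ = |a|² - |b|² divided by |a|²+|b|², with a, b the |0⟩, |1⟩ amplitudes.
= (16 - 1)/17 = 15/17.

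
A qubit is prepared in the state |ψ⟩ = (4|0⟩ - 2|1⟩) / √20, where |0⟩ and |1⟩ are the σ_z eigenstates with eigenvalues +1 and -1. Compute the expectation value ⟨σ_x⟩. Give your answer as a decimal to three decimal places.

⟨σ_x⟩ = 2 Re(a* b)/(|a|²+|b|²) with a = 4, b = -2.
a* b = -8, so ⟨σ_x⟩ = -16/20.

-0.800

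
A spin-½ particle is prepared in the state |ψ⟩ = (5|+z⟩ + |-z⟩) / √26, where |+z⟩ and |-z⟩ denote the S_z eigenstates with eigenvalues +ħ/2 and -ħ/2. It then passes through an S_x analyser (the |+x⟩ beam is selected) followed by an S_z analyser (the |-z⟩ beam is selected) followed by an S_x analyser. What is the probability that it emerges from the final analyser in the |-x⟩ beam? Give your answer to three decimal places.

0.173

First analyser (S_x): P(|+x⟩) = |⟨+x|ψ⟩|² = 36/52.
After stage 1 the state is |+x⟩; P(|-z⟩) = |⟨-z|+x⟩|² = 1/2.
After stage 2 the state is |-z⟩; P(|-x⟩) = |⟨-x|-z⟩|² = 1/2.
Joint probability = 36/52 × 1/2 × 1/2 = 0.173.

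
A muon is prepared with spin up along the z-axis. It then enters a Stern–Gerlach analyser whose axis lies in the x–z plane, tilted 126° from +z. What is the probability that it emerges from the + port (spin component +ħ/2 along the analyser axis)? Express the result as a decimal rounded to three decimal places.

For spin-½, the probability of finding spin-up along an axis at angle θ to the initial spin direction is cos²(θ/2); spin-down is sin²(θ/2).
θ = 126°, so P = cos²(63°) ≈ 0.206.

0.206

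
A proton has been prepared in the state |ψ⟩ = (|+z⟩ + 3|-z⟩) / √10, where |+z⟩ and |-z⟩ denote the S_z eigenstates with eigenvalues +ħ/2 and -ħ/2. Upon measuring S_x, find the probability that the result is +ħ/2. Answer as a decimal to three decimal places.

|+x⟩ = (|+z⟩ + |-z⟩)/√2, so ⟨+x|ψ⟩ = (4) / (√2·√10).
P = |4|² / 20 = 16/20.

0.800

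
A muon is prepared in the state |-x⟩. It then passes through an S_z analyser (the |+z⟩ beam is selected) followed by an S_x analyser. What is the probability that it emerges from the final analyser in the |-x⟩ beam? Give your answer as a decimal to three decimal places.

0.250

First analyser (S_z): from |-x⟩, P(|+z⟩) = 1/2.
After stage 1 the state is |+z⟩; P(|-x⟩) = |⟨-x|+z⟩|² = 1/2.
Joint probability = 1/2 × 1/2 = 0.250.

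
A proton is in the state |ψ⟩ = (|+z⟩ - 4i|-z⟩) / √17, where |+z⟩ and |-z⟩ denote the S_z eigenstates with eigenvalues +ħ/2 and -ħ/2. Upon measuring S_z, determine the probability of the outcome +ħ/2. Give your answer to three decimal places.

The +ħ/2 outcome corresponds to |+z⟩. Its amplitude in |ψ⟩ is 1/√17.
P = |1|² / 17 = 1/17.

0.059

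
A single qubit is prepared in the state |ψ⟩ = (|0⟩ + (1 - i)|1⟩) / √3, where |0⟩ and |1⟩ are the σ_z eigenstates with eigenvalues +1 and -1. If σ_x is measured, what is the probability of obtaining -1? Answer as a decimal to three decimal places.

|-x⟩ = (|0⟩ - |1⟩)/√2, so ⟨-x|ψ⟩ = (i) / (√2·√3).
P = |i|² / 6 = 1/6.

0.167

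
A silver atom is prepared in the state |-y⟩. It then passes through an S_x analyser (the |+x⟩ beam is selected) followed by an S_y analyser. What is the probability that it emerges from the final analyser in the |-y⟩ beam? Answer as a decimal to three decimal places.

First analyser (S_x): from |-y⟩, P(|+x⟩) = 1/2.
After stage 1 the state is |+x⟩; P(|-y⟩) = |⟨-y|+x⟩|² = 1/2.
Joint probability = 1/2 × 1/2 = 0.250.

0.250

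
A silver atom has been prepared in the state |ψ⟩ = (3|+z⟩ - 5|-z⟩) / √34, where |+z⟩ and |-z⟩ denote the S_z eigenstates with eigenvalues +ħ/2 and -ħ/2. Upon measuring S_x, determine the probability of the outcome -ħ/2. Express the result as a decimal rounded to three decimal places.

|-x⟩ = (|+z⟩ - |-z⟩)/√2, so ⟨-x|ψ⟩ = (8) / (√2·√34).
P = |8|² / 68 = 64/68.

0.941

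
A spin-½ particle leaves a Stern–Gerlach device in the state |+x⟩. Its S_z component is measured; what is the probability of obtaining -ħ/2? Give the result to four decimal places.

0.5000

In the S_z basis, |+x⟩ = (|↑⟩ + |↓⟩)/√2 and |-z⟩ = |↓⟩.
|⟨-z|+x⟩|² = 1/2.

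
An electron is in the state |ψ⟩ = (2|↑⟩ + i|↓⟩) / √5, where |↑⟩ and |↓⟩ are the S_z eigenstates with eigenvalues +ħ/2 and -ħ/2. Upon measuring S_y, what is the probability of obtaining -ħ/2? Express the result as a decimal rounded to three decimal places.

0.100

|-y⟩ = (|↑⟩ - i|↓⟩)/√2, so ⟨-y|ψ⟩ = (1) / (√2·√5).
P = |1|² / 10 = 1/10.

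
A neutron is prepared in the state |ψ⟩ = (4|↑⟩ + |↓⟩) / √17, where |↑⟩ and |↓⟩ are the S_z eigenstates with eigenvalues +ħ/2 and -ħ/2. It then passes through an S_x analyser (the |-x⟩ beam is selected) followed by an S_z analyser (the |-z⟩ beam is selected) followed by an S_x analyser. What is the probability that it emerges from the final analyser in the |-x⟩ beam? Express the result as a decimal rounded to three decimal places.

0.066

First analyser (S_x): P(|-x⟩) = |⟨-x|ψ⟩|² = 9/34.
After stage 1 the state is |-x⟩; P(|-z⟩) = |⟨-z|-x⟩|² = 1/2.
After stage 2 the state is |-z⟩; P(|-x⟩) = |⟨-x|-z⟩|² = 1/2.
Joint probability = 9/34 × 1/2 × 1/2 = 0.066.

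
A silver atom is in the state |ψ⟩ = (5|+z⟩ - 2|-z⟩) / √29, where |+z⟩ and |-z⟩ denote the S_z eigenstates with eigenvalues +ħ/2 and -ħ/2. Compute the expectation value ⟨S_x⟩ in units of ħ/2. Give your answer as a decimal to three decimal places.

⟨σ_x⟩ = 2 Re(a* b)/(|a|²+|b|²) with a = 5, b = -2.
a* b = -10, so ⟨σ_x⟩ = -20/29.
⟨S_x⟩ = (ħ/2)·⟨σ_x⟩.

-0.690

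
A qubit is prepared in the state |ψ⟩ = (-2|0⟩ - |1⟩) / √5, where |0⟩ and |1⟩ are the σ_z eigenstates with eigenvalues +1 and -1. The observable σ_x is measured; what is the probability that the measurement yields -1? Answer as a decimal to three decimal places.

|-x⟩ = (|0⟩ - |1⟩)/√2, so ⟨-x|ψ⟩ = (-1) / (√2·√5).
P = |-1|² / 10 = 1/10.

0.100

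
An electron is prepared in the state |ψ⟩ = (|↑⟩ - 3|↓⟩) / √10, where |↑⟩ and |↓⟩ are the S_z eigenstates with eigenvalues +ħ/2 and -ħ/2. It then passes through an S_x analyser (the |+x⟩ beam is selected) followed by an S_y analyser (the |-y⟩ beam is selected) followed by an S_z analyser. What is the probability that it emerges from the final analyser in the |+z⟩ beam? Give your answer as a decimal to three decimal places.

0.050

First analyser (S_x): P(|+x⟩) = |⟨+x|ψ⟩|² = 4/20.
After stage 1 the state is |+x⟩; P(|-y⟩) = |⟨-y|+x⟩|² = 1/2.
After stage 2 the state is |-y⟩; P(|+z⟩) = |⟨+z|-y⟩|² = 1/2.
Joint probability = 4/20 × 1/2 × 1/2 = 0.050.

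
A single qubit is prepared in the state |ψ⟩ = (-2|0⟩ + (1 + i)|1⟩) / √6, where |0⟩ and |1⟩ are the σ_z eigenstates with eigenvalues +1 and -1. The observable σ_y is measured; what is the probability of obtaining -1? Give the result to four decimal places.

0.8333

|-y⟩ = (|0⟩ - i|1⟩)/√2, so ⟨-y|ψ⟩ = (-3 + i) / (√2·√6).
P = |-3 + i|² / 12 = 10/12.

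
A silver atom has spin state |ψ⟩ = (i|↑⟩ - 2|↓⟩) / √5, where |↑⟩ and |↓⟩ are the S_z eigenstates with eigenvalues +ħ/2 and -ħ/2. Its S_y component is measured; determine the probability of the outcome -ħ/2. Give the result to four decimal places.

|-y⟩ = (|↑⟩ - i|↓⟩)/√2, so ⟨-y|ψ⟩ = (-i) / (√2·√5).
P = |-i|² / 10 = 1/10.

0.1000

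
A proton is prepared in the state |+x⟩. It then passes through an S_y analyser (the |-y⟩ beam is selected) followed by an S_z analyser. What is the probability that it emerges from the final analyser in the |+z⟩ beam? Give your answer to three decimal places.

First analyser (S_y): from |+x⟩, P(|-y⟩) = 1/2.
After stage 1 the state is |-y⟩; P(|+z⟩) = |⟨+z|-y⟩|² = 1/2.
Joint probability = 1/2 × 1/2 = 0.250.

0.250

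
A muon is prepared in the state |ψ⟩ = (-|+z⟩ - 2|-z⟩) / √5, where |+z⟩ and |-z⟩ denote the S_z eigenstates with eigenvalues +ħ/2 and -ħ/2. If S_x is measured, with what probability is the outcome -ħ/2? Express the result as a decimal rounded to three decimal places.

0.100

|-x⟩ = (|+z⟩ - |-z⟩)/√2, so ⟨-x|ψ⟩ = (1) / (√2·√5).
P = |1|² / 10 = 1/10.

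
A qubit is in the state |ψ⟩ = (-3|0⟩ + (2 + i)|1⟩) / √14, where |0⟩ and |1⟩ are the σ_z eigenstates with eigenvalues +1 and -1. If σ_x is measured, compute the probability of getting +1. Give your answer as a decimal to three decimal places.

0.071

|+x⟩ = (|0⟩ + |1⟩)/√2, so ⟨+x|ψ⟩ = (-1 + i) / (√2·√14).
P = |-1 + i|² / 28 = 2/28.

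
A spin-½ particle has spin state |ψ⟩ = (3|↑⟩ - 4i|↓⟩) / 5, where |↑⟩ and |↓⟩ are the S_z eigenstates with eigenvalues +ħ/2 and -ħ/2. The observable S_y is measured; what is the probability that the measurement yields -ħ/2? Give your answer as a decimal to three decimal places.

|-y⟩ = (|↑⟩ - i|↓⟩)/√2, so ⟨-y|ψ⟩ = (7) / (√2·5).
P = |7|² / 50 = 49/50.

0.980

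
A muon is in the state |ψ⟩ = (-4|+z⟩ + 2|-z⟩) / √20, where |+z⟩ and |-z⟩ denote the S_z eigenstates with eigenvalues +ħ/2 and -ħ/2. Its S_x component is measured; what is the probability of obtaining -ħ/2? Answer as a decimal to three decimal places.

|-x⟩ = (|+z⟩ - |-z⟩)/√2, so ⟨-x|ψ⟩ = (-6) / (√2·√20).
P = |-6|² / 40 = 36/40.

0.900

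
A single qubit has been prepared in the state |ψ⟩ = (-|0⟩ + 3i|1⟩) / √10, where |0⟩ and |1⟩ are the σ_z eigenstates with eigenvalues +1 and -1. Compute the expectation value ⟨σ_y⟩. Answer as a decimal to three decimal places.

-0.600

⟨σ_y⟩ = 2 Im(a* b)/(|a|²+|b|²) with a = -1, b = 3i.
a* b = -3i, so ⟨σ_y⟩ = -6/10.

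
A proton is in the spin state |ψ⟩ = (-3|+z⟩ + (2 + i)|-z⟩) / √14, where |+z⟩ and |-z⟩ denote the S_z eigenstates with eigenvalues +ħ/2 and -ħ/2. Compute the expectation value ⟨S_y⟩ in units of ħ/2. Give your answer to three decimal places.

-0.429

⟨σ_y⟩ = 2 Im(a* b)/(|a|²+|b|²) with a = -3, b = (2 + i).
a* b = (-6 - 3i), so ⟨σ_y⟩ = -6/14.
⟨S_y⟩ = (ħ/2)·⟨σ_y⟩.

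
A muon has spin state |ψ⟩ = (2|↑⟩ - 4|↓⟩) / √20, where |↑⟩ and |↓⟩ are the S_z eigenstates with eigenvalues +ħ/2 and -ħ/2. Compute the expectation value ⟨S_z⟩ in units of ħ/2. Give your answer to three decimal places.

-0.600

⟨σ_z⟩ = |a|² - |b|² divided by |a|²+|b|², with a, b the |↑⟩, |↓⟩ amplitudes.
= (4 - 16)/20 = -12/20.
⟨S_z⟩ = (ħ/2)·⟨σ_z⟩.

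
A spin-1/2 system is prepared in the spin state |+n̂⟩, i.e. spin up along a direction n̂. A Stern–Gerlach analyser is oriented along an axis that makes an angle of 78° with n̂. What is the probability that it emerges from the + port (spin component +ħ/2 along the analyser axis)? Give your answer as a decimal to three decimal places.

For spin-½, the probability of finding spin-up along an axis at angle θ to the initial spin direction is cos²(θ/2); spin-down is sin²(θ/2).
θ = 78°, so P = cos²(39°) ≈ 0.604.

0.604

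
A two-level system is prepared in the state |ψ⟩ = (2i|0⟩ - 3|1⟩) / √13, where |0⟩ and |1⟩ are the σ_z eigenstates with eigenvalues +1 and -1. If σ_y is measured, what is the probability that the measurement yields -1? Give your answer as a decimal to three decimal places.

0.038

|-y⟩ = (|0⟩ - i|1⟩)/√2, so ⟨-y|ψ⟩ = (-i) / (√2·√13).
P = |-i|² / 26 = 1/26.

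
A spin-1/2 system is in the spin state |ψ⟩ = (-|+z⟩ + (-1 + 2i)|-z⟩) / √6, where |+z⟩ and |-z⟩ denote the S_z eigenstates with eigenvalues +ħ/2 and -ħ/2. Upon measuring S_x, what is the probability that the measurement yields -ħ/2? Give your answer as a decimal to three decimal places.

0.333

|-x⟩ = (|+z⟩ - |-z⟩)/√2, so ⟨-x|ψ⟩ = (-2i) / (√2·√6).
P = |-2i|² / 12 = 4/12.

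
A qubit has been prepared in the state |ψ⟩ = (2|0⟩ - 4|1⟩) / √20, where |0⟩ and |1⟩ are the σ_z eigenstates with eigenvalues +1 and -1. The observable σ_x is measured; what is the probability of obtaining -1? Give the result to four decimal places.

|-x⟩ = (|0⟩ - |1⟩)/√2, so ⟨-x|ψ⟩ = (6) / (√2·√20).
P = |6|² / 40 = 36/40.

0.9000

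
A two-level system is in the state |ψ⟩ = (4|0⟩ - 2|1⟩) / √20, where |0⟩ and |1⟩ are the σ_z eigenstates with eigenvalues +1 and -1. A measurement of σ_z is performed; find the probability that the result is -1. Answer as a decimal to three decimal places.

0.200

The -1 outcome corresponds to |1⟩. Its amplitude in |ψ⟩ is -2/√20.
P = |-2|² / 20 = 4/20.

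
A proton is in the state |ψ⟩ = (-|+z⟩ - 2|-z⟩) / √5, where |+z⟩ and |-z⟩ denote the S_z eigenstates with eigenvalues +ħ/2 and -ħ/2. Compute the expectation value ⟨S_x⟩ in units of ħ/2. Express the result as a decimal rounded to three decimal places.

⟨σ_x⟩ = 2 Re(a* b)/(|a|²+|b|²) with a = -1, b = -2.
a* b = 2, so ⟨σ_x⟩ = 4/5.
⟨S_x⟩ = (ħ/2)·⟨σ_x⟩.

0.800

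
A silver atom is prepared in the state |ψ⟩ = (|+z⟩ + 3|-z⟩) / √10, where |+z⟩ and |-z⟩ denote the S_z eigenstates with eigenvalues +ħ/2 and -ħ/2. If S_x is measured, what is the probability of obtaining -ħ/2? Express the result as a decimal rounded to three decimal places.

0.200

|-x⟩ = (|+z⟩ - |-z⟩)/√2, so ⟨-x|ψ⟩ = (-2) / (√2·√10).
P = |-2|² / 20 = 4/20.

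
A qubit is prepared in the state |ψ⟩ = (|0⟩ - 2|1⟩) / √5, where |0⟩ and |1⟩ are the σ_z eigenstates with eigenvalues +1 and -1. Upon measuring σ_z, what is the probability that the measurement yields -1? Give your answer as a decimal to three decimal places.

0.800

The -1 outcome corresponds to |1⟩. Its amplitude in |ψ⟩ is -2/√5.
P = |-2|² / 5 = 4/5.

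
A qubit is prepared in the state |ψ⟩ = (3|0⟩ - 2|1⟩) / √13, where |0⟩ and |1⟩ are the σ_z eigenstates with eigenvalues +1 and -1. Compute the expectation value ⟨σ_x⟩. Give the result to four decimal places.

⟨σ_x⟩ = 2 Re(a* b)/(|a|²+|b|²) with a = 3, b = -2.
a* b = -6, so ⟨σ_x⟩ = -12/13.

-0.9231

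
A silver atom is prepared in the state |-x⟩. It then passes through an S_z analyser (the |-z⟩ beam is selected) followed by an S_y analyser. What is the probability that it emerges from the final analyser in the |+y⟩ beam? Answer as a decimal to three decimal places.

0.250

First analyser (S_z): from |-x⟩, P(|-z⟩) = 1/2.
After stage 1 the state is |-z⟩; P(|+y⟩) = |⟨+y|-z⟩|² = 1/2.
Joint probability = 1/2 × 1/2 = 0.250.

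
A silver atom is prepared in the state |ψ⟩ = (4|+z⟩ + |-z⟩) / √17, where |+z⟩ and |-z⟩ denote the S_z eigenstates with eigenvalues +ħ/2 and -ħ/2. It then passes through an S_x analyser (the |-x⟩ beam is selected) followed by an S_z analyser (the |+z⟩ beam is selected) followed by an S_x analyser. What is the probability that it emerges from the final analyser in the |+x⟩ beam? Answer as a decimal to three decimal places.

0.066

First analyser (S_x): P(|-x⟩) = |⟨-x|ψ⟩|² = 9/34.
After stage 1 the state is |-x⟩; P(|+z⟩) = |⟨+z|-x⟩|² = 1/2.
After stage 2 the state is |+z⟩; P(|+x⟩) = |⟨+x|+z⟩|² = 1/2.
Joint probability = 9/34 × 1/2 × 1/2 = 0.066.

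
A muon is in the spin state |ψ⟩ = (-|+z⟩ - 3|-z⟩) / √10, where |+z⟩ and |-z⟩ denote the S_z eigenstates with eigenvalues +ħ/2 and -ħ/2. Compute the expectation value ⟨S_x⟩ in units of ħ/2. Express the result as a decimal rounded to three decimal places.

0.600

⟨σ_x⟩ = 2 Re(a* b)/(|a|²+|b|²) with a = -1, b = -3.
a* b = 3, so ⟨σ_x⟩ = 6/10.
⟨S_x⟩ = (ħ/2)·⟨σ_x⟩.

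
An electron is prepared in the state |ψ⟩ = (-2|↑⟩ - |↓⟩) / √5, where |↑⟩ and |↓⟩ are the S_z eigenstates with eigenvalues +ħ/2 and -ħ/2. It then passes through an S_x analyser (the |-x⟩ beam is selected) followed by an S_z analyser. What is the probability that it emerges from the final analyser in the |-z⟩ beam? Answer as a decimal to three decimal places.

First analyser (S_x): P(|-x⟩) = |⟨-x|ψ⟩|² = 1/10.
After stage 1 the state is |-x⟩; P(|-z⟩) = |⟨-z|-x⟩|² = 1/2.
Joint probability = 1/10 × 1/2 = 0.050.

0.050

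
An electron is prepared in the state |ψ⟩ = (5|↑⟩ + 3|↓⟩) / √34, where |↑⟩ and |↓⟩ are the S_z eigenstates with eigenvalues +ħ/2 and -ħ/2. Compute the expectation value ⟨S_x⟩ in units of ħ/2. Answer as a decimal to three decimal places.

0.882

⟨σ_x⟩ = 2 Re(a* b)/(|a|²+|b|²) with a = 5, b = 3.
a* b = 15, so ⟨σ_x⟩ = 30/34.
⟨S_x⟩ = (ħ/2)·⟨σ_x⟩.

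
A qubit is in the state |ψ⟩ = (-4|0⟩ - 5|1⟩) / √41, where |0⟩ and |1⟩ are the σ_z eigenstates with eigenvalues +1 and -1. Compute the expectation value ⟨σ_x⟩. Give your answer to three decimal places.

⟨σ_x⟩ = 2 Re(a* b)/(|a|²+|b|²) with a = -4, b = -5.
a* b = 20, so ⟨σ_x⟩ = 40/41.

0.976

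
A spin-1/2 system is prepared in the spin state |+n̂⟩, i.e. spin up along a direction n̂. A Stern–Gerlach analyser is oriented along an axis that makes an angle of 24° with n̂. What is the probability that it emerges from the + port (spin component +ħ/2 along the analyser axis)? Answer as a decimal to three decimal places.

0.957

For spin-½, the probability of finding spin-up along an axis at angle θ to the initial spin direction is cos²(θ/2); spin-down is sin²(θ/2).
θ = 24°, so P = cos²(12°) ≈ 0.957.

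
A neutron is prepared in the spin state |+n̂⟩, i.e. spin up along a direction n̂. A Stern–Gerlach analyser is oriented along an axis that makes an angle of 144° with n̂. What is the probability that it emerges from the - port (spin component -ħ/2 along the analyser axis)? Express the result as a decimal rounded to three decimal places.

For spin-½, the probability of finding spin-up along an axis at angle θ to the initial spin direction is cos²(θ/2); spin-down is sin²(θ/2).
θ = 144°, so P = sin²(72°) ≈ 0.905.

0.905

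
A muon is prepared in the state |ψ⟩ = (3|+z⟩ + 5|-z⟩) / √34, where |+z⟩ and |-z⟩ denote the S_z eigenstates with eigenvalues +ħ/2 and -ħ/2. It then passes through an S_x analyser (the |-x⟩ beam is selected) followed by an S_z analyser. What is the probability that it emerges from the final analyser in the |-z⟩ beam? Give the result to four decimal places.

First analyser (S_x): P(|-x⟩) = |⟨-x|ψ⟩|² = 4/68.
After stage 1 the state is |-x⟩; P(|-z⟩) = |⟨-z|-x⟩|² = 1/2.
Joint probability = 4/68 × 1/2 = 0.0294.

0.0294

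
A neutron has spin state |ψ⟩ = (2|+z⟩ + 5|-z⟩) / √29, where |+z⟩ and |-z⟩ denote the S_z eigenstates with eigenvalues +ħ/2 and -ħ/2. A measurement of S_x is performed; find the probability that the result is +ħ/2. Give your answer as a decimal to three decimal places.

|+x⟩ = (|+z⟩ + |-z⟩)/√2, so ⟨+x|ψ⟩ = (7) / (√2·√29).
P = |7|² / 58 = 49/58.

0.845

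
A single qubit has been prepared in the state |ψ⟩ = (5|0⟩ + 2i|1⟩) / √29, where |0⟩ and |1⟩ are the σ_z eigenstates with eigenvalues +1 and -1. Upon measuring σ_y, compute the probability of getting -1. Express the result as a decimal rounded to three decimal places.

|-y⟩ = (|0⟩ - i|1⟩)/√2, so ⟨-y|ψ⟩ = (3) / (√2·√29).
P = |3|² / 58 = 9/58.

0.155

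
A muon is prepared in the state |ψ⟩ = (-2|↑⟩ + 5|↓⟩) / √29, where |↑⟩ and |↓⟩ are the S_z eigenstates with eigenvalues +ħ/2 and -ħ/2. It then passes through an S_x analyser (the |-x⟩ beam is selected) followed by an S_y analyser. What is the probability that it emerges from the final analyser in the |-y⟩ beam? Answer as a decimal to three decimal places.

0.422

First analyser (S_x): P(|-x⟩) = |⟨-x|ψ⟩|² = 49/58.
After stage 1 the state is |-x⟩; P(|-y⟩) = |⟨-y|-x⟩|² = 1/2.
Joint probability = 49/58 × 1/2 = 0.422.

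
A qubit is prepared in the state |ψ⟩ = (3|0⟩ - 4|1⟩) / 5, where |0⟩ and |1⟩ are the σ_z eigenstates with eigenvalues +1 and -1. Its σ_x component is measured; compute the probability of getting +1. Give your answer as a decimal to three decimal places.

0.020

|+x⟩ = (|0⟩ + |1⟩)/√2, so ⟨+x|ψ⟩ = (-1) / (√2·5).
P = |-1|² / 50 = 1/50.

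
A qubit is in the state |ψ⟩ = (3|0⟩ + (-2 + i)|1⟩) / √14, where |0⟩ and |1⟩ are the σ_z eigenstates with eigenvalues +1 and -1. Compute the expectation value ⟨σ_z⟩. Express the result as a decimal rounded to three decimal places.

0.286

⟨σ_z⟩ = |a|² - |b|² divided by |a|²+|b|², with a, b the |0⟩, |1⟩ amplitudes.
= (9 - 5)/14 = 4/14.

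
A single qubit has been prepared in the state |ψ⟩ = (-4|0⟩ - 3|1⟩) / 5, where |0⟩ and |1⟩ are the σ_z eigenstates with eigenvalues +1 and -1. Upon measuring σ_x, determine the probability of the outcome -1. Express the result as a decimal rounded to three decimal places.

|-x⟩ = (|0⟩ - |1⟩)/√2, so ⟨-x|ψ⟩ = (-1) / (√2·5).
P = |-1|² / 50 = 1/50.

0.020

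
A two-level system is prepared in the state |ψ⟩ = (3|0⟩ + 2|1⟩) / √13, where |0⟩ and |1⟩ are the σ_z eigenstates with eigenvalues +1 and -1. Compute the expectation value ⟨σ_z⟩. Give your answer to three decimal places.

⟨σ_z⟩ = |a|² - |b|² divided by |a|²+|b|², with a, b the |0⟩, |1⟩ amplitudes.
= (9 - 4)/13 = 5/13.

0.385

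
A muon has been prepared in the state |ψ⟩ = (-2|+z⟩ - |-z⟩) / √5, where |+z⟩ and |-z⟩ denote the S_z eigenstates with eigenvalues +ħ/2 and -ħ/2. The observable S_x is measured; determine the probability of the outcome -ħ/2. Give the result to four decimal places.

|-x⟩ = (|+z⟩ - |-z⟩)/√2, so ⟨-x|ψ⟩ = (-1) / (√2·√5).
P = |-1|² / 10 = 1/10.

0.1000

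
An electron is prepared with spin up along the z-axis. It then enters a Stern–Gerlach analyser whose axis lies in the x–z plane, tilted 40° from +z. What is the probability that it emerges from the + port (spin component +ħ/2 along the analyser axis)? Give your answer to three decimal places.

For spin-½, the probability of finding spin-up along an axis at angle θ to the initial spin direction is cos²(θ/2); spin-down is sin²(θ/2).
θ = 40°, so P = cos²(20°) ≈ 0.883.

0.883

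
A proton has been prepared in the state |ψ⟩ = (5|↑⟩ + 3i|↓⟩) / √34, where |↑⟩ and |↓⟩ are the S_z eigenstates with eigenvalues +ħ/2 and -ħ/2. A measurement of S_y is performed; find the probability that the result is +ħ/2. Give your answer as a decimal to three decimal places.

|+y⟩ = (|↑⟩ + i|↓⟩)/√2, so ⟨+y|ψ⟩ = (8) / (√2·√34).
P = |8|² / 68 = 64/68.

0.941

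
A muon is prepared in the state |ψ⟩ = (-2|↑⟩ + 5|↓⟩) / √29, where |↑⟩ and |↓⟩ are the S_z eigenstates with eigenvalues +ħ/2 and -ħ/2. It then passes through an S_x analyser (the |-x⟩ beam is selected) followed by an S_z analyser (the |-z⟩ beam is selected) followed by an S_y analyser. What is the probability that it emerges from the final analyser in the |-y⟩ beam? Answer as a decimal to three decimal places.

0.211

First analyser (S_x): P(|-x⟩) = |⟨-x|ψ⟩|² = 49/58.
After stage 1 the state is |-x⟩; P(|-z⟩) = |⟨-z|-x⟩|² = 1/2.
After stage 2 the state is |-z⟩; P(|-y⟩) = |⟨-y|-z⟩|² = 1/2.
Joint probability = 49/58 × 1/2 × 1/2 = 0.211.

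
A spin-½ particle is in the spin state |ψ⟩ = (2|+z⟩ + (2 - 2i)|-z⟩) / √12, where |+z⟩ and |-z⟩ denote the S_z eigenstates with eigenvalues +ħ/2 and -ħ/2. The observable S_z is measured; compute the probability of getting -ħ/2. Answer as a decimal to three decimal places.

0.667

The -ħ/2 outcome corresponds to |-z⟩. Its amplitude in |ψ⟩ is (2 - 2i)/√12.
P = |2 - 2i|² / 12 = 8/12.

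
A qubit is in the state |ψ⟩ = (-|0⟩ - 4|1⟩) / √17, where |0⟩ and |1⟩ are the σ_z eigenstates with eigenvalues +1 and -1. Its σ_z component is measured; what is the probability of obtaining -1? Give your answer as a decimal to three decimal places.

The -1 outcome corresponds to |1⟩. Its amplitude in |ψ⟩ is -4/√17.
P = |-4|² / 17 = 16/17.

0.941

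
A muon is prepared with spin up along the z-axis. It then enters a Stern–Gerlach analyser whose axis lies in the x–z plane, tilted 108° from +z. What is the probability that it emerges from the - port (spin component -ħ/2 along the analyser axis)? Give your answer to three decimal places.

For spin-½, the probability of finding spin-up along an axis at angle θ to the initial spin direction is cos²(θ/2); spin-down is sin²(θ/2).
θ = 108°, so P = sin²(54°) ≈ 0.655.

0.655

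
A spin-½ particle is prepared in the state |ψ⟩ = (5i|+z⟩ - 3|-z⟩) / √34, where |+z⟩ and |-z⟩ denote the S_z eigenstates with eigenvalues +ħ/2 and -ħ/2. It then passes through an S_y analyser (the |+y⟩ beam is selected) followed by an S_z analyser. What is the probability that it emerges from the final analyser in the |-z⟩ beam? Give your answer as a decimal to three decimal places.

0.471

First analyser (S_y): P(|+y⟩) = |⟨+y|ψ⟩|² = 64/68.
After stage 1 the state is |+y⟩; P(|-z⟩) = |⟨-z|+y⟩|² = 1/2.
Joint probability = 64/68 × 1/2 = 0.471.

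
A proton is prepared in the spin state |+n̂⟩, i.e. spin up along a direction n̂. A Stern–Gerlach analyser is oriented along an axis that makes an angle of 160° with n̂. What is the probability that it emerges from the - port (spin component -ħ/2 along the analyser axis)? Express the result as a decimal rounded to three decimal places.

For spin-½, the probability of finding spin-up along an axis at angle θ to the initial spin direction is cos²(θ/2); spin-down is sin²(θ/2).
θ = 160°, so P = sin²(80°) ≈ 0.970.

0.970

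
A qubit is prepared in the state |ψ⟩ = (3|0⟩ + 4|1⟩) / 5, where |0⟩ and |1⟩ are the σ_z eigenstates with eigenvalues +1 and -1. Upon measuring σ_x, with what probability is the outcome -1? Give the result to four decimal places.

0.0200

|-x⟩ = (|0⟩ - |1⟩)/√2, so ⟨-x|ψ⟩ = (-1) / (√2·5).
P = |-1|² / 50 = 1/50.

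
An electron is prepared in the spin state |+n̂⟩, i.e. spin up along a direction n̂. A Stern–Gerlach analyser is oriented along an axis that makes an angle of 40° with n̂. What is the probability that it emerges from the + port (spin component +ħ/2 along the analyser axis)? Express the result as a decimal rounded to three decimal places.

0.883

For spin-½, the probability of finding spin-up along an axis at angle θ to the initial spin direction is cos²(θ/2); spin-down is sin²(θ/2).
θ = 40°, so P = cos²(20°) ≈ 0.883.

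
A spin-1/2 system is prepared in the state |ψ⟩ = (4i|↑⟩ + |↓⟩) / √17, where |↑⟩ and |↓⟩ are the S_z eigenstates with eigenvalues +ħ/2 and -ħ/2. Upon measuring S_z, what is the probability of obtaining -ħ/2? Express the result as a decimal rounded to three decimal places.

0.059

The -ħ/2 outcome corresponds to |↓⟩. Its amplitude in |ψ⟩ is 1/√17.
P = |1|² / 17 = 1/17.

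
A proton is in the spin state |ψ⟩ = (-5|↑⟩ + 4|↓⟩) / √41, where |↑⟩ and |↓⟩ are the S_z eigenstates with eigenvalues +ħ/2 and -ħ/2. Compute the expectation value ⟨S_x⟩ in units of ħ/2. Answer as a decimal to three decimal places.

-0.976

⟨σ_x⟩ = 2 Re(a* b)/(|a|²+|b|²) with a = -5, b = 4.
a* b = -20, so ⟨σ_x⟩ = -40/41.
⟨S_x⟩ = (ħ/2)·⟨σ_x⟩.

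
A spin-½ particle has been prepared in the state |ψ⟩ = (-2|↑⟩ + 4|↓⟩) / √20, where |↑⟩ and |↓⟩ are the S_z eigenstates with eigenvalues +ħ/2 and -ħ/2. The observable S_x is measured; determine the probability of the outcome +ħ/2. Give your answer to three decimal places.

|+x⟩ = (|↑⟩ + |↓⟩)/√2, so ⟨+x|ψ⟩ = (2) / (√2·√20).
P = |2|² / 40 = 4/40.

0.100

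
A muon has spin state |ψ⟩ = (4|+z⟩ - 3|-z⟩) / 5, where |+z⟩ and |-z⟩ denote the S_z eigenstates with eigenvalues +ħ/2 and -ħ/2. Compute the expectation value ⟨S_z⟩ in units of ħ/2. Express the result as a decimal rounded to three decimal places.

0.280

⟨σ_z⟩ = |a|² - |b|² divided by |a|²+|b|², with a, b the |+z⟩, |-z⟩ amplitudes.
= (16 - 9)/25 = 7/25.
⟨S_z⟩ = (ħ/2)·⟨σ_z⟩.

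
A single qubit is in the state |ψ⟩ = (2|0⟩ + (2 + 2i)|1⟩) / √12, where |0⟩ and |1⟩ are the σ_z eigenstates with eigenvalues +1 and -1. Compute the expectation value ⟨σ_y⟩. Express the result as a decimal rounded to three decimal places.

⟨σ_y⟩ = 2 Im(a* b)/(|a|²+|b|²) with a = 2, b = (2 + 2i).
a* b = (4 + 4i), so ⟨σ_y⟩ = 8/12.

0.667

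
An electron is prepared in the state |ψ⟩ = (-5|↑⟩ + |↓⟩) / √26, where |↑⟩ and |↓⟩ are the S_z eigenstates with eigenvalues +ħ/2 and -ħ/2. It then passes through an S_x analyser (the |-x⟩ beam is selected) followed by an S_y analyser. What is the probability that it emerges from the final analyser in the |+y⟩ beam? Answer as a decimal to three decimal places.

First analyser (S_x): P(|-x⟩) = |⟨-x|ψ⟩|² = 36/52.
After stage 1 the state is |-x⟩; P(|+y⟩) = |⟨+y|-x⟩|² = 1/2.
Joint probability = 36/52 × 1/2 = 0.346.

0.346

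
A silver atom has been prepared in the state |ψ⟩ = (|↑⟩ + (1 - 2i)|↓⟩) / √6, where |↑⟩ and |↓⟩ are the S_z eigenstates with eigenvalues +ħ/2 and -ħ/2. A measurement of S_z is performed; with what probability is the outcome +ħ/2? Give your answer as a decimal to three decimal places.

The +ħ/2 outcome corresponds to |↑⟩. Its amplitude in |ψ⟩ is 1/√6.
P = |1|² / 6 = 1/6.

0.167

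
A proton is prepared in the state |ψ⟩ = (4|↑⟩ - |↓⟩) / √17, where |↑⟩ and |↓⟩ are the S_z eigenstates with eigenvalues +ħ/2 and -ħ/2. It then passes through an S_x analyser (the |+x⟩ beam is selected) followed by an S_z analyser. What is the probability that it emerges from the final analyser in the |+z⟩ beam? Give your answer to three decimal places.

0.132

First analyser (S_x): P(|+x⟩) = |⟨+x|ψ⟩|² = 9/34.
After stage 1 the state is |+x⟩; P(|+z⟩) = |⟨+z|+x⟩|² = 1/2.
Joint probability = 9/34 × 1/2 = 0.132.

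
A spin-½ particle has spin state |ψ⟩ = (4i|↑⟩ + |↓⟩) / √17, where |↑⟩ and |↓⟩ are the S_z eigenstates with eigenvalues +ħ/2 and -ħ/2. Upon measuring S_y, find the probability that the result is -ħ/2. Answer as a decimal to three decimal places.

0.735

|-y⟩ = (|↑⟩ - i|↓⟩)/√2, so ⟨-y|ψ⟩ = (5i) / (√2·√17).
P = |5i|² / 34 = 25/34.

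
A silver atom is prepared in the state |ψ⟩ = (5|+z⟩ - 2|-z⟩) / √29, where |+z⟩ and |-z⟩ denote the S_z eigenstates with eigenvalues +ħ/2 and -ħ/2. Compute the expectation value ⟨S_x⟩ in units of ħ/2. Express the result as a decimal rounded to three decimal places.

⟨σ_x⟩ = 2 Re(a* b)/(|a|²+|b|²) with a = 5, b = -2.
a* b = -10, so ⟨σ_x⟩ = -20/29.
⟨S_x⟩ = (ħ/2)·⟨σ_x⟩.

-0.690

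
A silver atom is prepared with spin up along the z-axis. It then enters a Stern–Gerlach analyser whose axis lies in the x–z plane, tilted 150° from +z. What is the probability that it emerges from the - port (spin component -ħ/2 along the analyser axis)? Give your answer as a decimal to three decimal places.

For spin-½, the probability of finding spin-up along an axis at angle θ to the initial spin direction is cos²(θ/2); spin-down is sin²(θ/2).
θ = 150°, so P = sin²(75°) ≈ 0.933.

0.933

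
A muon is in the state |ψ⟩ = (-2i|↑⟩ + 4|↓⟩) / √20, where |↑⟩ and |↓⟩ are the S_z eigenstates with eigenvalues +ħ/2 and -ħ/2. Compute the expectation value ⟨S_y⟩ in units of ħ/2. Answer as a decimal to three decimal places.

⟨σ_y⟩ = 2 Im(a* b)/(|a|²+|b|²) with a = -2i, b = 4.
a* b = 8i, so ⟨σ_y⟩ = 16/20.
⟨S_y⟩ = (ħ/2)·⟨σ_y⟩.

0.800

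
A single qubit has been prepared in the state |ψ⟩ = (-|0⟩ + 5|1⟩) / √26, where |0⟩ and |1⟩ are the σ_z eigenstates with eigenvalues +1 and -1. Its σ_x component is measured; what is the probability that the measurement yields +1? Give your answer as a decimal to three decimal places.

0.308

|+x⟩ = (|0⟩ + |1⟩)/√2, so ⟨+x|ψ⟩ = (4) / (√2·√26).
P = |4|² / 52 = 16/52.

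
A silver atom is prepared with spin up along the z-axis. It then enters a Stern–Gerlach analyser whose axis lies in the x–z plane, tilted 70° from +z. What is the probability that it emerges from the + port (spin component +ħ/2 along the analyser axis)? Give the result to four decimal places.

0.6710

For spin-½, the probability of finding spin-up along an axis at angle θ to the initial spin direction is cos²(θ/2); spin-down is sin²(θ/2).
θ = 70°, so P = cos²(35°) ≈ 0.6710.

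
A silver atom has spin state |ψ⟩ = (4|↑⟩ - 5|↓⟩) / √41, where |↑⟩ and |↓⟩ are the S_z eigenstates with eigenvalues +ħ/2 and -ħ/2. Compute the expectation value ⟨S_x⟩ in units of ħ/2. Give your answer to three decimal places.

-0.976

⟨σ_x⟩ = 2 Re(a* b)/(|a|²+|b|²) with a = 4, b = -5.
a* b = -20, so ⟨σ_x⟩ = -40/41.
⟨S_x⟩ = (ħ/2)·⟨σ_x⟩.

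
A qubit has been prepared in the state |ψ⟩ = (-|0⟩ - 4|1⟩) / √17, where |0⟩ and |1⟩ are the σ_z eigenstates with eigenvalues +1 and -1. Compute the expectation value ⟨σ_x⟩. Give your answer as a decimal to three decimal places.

⟨σ_x⟩ = 2 Re(a* b)/(|a|²+|b|²) with a = -1, b = -4.
a* b = 4, so ⟨σ_x⟩ = 8/17.

0.471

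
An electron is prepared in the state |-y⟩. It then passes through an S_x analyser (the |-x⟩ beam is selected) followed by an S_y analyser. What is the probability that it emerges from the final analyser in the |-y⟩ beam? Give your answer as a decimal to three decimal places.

0.250

First analyser (S_x): from |-y⟩, P(|-x⟩) = 1/2.
After stage 1 the state is |-x⟩; P(|-y⟩) = |⟨-y|-x⟩|² = 1/2.
Joint probability = 1/2 × 1/2 = 0.250.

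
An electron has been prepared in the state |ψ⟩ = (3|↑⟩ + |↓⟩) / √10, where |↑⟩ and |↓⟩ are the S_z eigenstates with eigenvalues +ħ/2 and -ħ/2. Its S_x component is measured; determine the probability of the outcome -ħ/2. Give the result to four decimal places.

|-x⟩ = (|↑⟩ - |↓⟩)/√2, so ⟨-x|ψ⟩ = (2) / (√2·√10).
P = |2|² / 20 = 4/20.

0.2000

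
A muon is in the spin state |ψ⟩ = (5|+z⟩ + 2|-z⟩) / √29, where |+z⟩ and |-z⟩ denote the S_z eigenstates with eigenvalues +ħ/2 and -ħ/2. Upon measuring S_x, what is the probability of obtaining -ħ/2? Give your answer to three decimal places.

0.155

|-x⟩ = (|+z⟩ - |-z⟩)/√2, so ⟨-x|ψ⟩ = (3) / (√2·√29).
P = |3|² / 58 = 9/58.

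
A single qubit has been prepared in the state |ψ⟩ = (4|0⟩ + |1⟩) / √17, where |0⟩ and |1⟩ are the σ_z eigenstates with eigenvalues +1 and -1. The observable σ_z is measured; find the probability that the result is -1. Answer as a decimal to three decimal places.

The -1 outcome corresponds to |1⟩. Its amplitude in |ψ⟩ is 1/√17.
P = |1|² / 17 = 1/17.

0.059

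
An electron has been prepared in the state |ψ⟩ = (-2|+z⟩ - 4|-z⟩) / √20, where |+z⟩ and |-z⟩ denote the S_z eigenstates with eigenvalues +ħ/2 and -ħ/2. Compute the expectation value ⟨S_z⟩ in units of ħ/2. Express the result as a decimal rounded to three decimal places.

⟨σ_z⟩ = |a|² - |b|² divided by |a|²+|b|², with a, b the |+z⟩, |-z⟩ amplitudes.
= (4 - 16)/20 = -12/20.
⟨S_z⟩ = (ħ/2)·⟨σ_z⟩.

-0.600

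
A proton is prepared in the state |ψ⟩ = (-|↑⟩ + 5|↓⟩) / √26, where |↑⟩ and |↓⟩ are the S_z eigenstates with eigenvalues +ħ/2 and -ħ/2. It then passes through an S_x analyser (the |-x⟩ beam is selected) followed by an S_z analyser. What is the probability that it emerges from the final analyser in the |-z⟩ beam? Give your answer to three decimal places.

First analyser (S_x): P(|-x⟩) = |⟨-x|ψ⟩|² = 36/52.
After stage 1 the state is |-x⟩; P(|-z⟩) = |⟨-z|-x⟩|² = 1/2.
Joint probability = 36/52 × 1/2 = 0.346.

0.346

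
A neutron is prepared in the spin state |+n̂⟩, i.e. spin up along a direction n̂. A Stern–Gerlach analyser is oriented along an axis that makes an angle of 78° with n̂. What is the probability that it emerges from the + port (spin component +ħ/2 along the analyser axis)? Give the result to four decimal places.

For spin-½, the probability of finding spin-up along an axis at angle θ to the initial spin direction is cos²(θ/2); spin-down is sin²(θ/2).
θ = 78°, so P = cos²(39°) ≈ 0.6040.

0.6040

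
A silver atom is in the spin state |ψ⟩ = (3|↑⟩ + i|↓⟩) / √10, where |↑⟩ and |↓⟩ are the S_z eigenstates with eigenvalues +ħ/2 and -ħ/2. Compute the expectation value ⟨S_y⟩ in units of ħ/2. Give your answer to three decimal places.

0.600

⟨σ_y⟩ = 2 Im(a* b)/(|a|²+|b|²) with a = 3, b = i.
a* b = 3i, so ⟨σ_y⟩ = 6/10.
⟨S_y⟩ = (ħ/2)·⟨σ_y⟩.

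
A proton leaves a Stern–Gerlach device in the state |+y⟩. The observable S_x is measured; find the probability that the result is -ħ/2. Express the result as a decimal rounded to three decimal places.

0.500

In the S_z basis, |+y⟩ = (|↑⟩ + i|↓⟩)/√2 and |-x⟩ = (|↑⟩ - |↓⟩)/√2.
|⟨-x|+y⟩|² = 1/2.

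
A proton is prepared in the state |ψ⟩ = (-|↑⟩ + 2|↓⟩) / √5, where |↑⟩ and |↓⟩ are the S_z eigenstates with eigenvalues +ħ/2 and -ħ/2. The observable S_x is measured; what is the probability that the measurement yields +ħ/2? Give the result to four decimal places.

0.1000

|+x⟩ = (|↑⟩ + |↓⟩)/√2, so ⟨+x|ψ⟩ = (1) / (√2·√5).
P = |1|² / 10 = 1/10.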